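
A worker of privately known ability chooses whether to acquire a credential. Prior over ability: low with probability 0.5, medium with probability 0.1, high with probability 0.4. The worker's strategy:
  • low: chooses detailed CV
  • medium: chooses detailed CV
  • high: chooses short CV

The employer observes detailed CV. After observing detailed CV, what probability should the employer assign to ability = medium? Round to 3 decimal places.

P(detailed CV) = 0.5·1 + 0.1·1 + 0.4·0 = 0.6
P(medium | detailed CV) = (0.1·1) / 0.6 = 0.1 / 0.6 = 0.166667

0.167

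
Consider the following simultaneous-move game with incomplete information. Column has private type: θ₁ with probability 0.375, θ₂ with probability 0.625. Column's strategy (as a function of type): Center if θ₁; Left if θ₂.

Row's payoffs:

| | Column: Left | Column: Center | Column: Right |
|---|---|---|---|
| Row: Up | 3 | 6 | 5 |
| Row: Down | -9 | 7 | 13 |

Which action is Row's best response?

Up

E[Up] = 0.375·(6) + 0.625·(3) = 4.125
E[Down] = 0.375·(7) + 0.625·(-9) = -3
Best response: Up (4.125 is the largest).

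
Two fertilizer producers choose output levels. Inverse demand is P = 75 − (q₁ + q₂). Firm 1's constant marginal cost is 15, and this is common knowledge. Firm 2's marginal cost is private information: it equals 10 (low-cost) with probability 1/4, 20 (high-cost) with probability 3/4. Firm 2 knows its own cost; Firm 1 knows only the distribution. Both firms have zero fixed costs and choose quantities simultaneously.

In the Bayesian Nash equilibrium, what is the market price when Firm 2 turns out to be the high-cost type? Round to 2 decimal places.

Each type of Firm 2 best-responds to q₁; Firm 1 best-responds to the expected q₂ over Firm 2's types.
Firm 2 with cost c maximizes (75 − (q₁+q₂) − c)·q₂, giving q₂(c) = (75 − c − q₁)/2.
E[c₂] = 1/4·10 + 3/4·20 = 17.5
Firm 1's FOC against E[q₂] yields q₁ = (75 − 2·15 + E[c₂])/3 = (75 − 30 + 17.5)/3 = 20.8333.
q₂(high-cost) = 17.0833, so P = 75 − (20.8333 + 17.0833) = 37.0833.

37.08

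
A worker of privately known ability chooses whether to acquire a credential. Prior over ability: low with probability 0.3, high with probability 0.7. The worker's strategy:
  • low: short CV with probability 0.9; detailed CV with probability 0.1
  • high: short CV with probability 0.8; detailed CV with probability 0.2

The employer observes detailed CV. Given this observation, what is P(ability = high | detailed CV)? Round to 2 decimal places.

P(detailed CV) = 0.3·0.1 + 0.7·0.2 = 0.17
P(high | detailed CV) = (0.7·0.2) / 0.17 = 0.14 / 0.17 = 0.823529

0.82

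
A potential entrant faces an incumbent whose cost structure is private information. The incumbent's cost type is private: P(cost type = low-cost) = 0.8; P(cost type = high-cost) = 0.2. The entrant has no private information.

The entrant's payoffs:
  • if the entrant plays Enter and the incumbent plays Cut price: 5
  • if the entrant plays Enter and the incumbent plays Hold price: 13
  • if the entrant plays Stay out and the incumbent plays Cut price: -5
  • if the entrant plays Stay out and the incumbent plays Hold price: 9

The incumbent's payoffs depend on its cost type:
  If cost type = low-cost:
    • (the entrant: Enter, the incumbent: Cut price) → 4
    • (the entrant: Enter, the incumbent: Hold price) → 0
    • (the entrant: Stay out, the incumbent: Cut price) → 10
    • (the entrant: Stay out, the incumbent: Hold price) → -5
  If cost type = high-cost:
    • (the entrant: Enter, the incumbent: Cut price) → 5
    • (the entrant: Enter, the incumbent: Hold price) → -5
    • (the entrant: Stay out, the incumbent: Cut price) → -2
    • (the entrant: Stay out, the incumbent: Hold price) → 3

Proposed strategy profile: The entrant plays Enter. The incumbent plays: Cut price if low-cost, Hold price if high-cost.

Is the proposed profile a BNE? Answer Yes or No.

A profile is a BNE iff every type of every player is best-responding given beliefs about the other side.
The entrant plays Enter: E[Enter] = 0.8·(5) + 0.2·(13) = 6.6; E[Stay out] = -2.2. Best-responding. ✓
The incumbent (cost type low-cost), facing Enter: Cut price gives 4, Hold price gives 0. Proposed Cut price is best. ✓
The incumbent (cost type high-cost), facing Enter: Cut price gives 5, Hold price gives -5. Proposed Hold price is not best — profitable deviation exists. ✗

No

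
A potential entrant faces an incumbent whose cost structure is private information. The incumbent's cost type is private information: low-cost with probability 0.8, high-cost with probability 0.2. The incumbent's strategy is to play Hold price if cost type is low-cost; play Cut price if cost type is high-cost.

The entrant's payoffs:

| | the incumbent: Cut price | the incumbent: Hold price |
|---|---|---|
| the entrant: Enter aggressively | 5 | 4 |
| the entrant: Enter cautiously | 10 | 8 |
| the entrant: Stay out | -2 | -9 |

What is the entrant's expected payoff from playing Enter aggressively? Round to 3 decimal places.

E[Enter aggressively] = 0.8·4 + 0.2·5 = 3.2 + 1 = 4.2

4.200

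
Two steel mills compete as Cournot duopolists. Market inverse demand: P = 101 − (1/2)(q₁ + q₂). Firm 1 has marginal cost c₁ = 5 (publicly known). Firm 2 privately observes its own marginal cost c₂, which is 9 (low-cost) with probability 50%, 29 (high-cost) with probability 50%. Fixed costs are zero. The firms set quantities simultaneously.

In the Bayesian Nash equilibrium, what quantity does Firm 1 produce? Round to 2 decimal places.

73.33

Each type of Firm 2 best-responds to q₁; Firm 1 best-responds to the expected q₂ over Firm 2's types.
Firm 2 with cost c maximizes (101 − (1/2)(q₁+q₂) − c)·q₂, giving q₂(c) = (101 − c − (1/2)q₁).
E[c₂] = 0.5·9 + 0.5·29 = 19
Firm 1's FOC against E[q₂] yields q₁ = (101 − 2·5 + E[c₂])/(3/2) = (101 − 10 + 19)/(3/2) = 73.3333.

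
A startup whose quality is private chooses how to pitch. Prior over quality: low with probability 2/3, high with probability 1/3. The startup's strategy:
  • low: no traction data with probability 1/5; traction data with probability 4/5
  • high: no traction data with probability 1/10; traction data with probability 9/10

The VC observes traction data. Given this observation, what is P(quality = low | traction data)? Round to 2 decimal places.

0.64

Apply Bayes' rule using the sender's strategy as the likelihood.
P(traction data) = (2/3)·(4/5) + (1/3)·(9/10) = 5/6
P(low | traction data) = ((2/3)·(4/5)) / (5/6) = (8/15) / (5/6) = 16/25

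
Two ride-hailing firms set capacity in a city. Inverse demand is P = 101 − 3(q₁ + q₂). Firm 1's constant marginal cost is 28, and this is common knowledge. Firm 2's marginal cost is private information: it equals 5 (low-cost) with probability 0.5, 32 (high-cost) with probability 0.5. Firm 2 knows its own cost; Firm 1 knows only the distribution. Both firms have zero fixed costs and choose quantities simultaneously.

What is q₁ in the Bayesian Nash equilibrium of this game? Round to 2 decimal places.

Type-c best response for Firm 2: q₂(c) = (101 − c)/6 − q₁/2.
Firm 1 maximizes expected profit; its first-order condition is 101 − 6q₁ − 3E[q₂] − 28 = 0.
Substituting E[q₂] and solving: E[c₂] = 18.5, so q₁ = (101 − 2·28 + 18.5)/9 = 7.05556.

7.06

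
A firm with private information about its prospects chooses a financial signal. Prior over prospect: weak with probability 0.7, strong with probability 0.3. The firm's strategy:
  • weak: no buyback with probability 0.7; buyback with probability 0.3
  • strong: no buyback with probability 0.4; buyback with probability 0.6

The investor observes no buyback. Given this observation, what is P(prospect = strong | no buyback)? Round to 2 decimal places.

0.20

P(no buyback) = 0.7·0.7 + 0.3·0.4 = 0.61
P(strong | no buyback) = (0.3·0.4) / 0.61 = 0.12 / 0.61 = 0.196721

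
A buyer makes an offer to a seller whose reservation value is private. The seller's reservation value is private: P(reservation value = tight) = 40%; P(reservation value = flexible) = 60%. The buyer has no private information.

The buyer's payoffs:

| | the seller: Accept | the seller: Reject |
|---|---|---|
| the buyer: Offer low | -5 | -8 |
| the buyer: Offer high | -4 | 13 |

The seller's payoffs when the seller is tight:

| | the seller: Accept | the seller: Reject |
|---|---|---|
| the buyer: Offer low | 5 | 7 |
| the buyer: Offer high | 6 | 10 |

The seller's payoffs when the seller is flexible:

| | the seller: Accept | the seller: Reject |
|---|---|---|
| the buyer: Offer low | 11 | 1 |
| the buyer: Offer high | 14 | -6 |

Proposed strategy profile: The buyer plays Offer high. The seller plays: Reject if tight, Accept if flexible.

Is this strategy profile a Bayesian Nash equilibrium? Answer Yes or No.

The buyer plays Offer high: E[Offer high] = 0.4·(13) + 0.6·(-4) = 2.8; E[Offer low] = -6.2. Best-responding. ✓
The seller (reservation value tight), facing Offer high: Accept gives 6, Reject gives 10. Proposed Reject is best. ✓
The seller (reservation value flexible), facing Offer high: Accept gives 14, Reject gives -6. Proposed Accept is best. ✓

Yes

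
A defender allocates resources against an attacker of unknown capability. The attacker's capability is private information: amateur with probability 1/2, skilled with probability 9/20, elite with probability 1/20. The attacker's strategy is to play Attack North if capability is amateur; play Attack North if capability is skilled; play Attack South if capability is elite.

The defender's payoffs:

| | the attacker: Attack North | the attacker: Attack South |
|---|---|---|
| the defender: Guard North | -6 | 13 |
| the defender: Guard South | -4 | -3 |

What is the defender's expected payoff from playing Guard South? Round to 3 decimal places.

E[Guard South] = 1/2·(-4) + 9/20·(-4) + 1/20·(-3) = (-2) + (-9/5) + (-3/20) = -79/20

-3.950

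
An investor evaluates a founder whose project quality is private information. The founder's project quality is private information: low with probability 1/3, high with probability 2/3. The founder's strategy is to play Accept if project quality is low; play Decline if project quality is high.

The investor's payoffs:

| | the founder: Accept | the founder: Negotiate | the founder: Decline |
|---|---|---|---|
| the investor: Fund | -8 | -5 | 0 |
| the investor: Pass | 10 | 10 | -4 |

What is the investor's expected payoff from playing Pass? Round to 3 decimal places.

0.667

E[Pass] = 1/3·10 + 2/3·(-4) = 10/3 + (-8/3) = 2/3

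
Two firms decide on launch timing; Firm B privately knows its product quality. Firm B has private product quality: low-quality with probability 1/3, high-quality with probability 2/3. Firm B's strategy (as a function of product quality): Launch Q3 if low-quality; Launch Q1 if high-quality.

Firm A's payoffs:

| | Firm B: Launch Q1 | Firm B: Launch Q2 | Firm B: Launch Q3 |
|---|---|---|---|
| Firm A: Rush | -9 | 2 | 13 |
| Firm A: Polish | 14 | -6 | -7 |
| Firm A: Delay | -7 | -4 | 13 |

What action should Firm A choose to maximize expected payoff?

Polish

E[Rush] = 1/3·(13) + 2/3·(-9) = -5/3
E[Polish] = 1/3·(-7) + 2/3·(14) = 7
E[Delay] = 1/3·(13) + 2/3·(-7) = -1/3
Best response: Polish (7 is the largest).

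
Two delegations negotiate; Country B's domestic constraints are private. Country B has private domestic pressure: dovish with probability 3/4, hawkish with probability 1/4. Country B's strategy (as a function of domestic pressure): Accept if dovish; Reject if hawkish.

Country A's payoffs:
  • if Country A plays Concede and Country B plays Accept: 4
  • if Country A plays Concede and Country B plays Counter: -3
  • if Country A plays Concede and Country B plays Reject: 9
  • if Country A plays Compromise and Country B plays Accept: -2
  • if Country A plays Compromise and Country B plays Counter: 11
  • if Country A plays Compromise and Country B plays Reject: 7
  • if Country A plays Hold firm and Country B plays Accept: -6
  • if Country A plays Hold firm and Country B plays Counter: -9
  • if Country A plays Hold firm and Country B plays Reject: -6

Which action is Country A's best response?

Concede

E[Concede] = 3/4·(4) + 1/4·(9) = 21/4
E[Compromise] = 3/4·(-2) + 1/4·(7) = 1/4
E[Hold firm] = 3/4·(-6) + 1/4·(-6) = -6
Best response: Concede (21/4 is the largest).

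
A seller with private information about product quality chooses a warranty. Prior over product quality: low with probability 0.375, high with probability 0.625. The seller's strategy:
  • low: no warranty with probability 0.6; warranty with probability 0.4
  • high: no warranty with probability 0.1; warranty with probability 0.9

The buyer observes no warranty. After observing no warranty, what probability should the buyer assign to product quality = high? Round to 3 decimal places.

0.217

Apply Bayes' rule using the sender's strategy as the likelihood.
P(no warranty) = 0.375·0.6 + 0.625·0.1 = 0.2875
P(high | no warranty) = (0.625·0.1) / 0.2875 = 0.0625 / 0.2875 = 0.217391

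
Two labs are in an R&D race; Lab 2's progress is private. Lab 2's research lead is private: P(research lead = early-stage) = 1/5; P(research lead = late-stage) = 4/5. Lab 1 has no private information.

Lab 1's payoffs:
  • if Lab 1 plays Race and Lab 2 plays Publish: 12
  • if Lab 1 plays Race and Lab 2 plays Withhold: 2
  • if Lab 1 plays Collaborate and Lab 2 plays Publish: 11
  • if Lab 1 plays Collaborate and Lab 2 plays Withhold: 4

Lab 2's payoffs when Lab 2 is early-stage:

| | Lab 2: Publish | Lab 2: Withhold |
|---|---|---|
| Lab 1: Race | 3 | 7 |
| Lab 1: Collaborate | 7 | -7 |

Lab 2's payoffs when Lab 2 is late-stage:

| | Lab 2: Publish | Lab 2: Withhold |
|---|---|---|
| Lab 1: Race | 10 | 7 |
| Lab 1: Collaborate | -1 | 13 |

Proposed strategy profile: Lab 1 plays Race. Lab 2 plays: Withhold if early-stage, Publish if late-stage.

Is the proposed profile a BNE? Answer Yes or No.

Lab 1 plays Race: E[Race] = 1/5·(2) + 4/5·(12) = 10; E[Collaborate] = 48/5. Best-responding. ✓
Lab 2 (research lead early-stage), facing Race: Publish gives 3, Withhold gives 7. Proposed Withhold is best. ✓
Lab 2 (research lead late-stage), facing Race: Publish gives 10, Withhold gives 7. Proposed Publish is best. ✓

Yes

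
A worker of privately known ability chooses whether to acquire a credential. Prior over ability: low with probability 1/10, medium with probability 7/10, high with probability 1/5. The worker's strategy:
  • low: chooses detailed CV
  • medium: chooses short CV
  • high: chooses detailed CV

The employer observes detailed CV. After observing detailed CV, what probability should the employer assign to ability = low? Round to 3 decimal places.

0.333

P(detailed CV) = (1/10)·1 + (7/10)·0 + (1/5)·1 = 3/10
P(low | detailed CV) = ((1/10)·1) / (3/10) = (1/10) / (3/10) = 1/3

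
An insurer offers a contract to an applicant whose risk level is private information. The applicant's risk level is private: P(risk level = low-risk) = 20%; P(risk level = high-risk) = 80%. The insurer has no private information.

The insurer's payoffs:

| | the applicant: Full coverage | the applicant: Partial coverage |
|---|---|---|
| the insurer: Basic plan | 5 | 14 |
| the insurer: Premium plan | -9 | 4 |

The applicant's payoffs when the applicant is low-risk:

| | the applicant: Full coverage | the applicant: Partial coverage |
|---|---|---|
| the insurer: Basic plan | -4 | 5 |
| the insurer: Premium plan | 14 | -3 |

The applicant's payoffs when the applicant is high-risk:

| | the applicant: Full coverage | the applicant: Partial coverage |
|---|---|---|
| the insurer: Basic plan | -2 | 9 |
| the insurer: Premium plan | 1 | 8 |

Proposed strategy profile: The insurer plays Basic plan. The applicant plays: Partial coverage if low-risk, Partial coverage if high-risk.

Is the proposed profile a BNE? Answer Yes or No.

Yes

A profile is a BNE iff every type of every player is best-responding given beliefs about the other side.
The insurer plays Basic plan: E[Basic plan] = 0.2·(14) + 0.8·(14) = 14; E[Premium plan] = 4. Best-responding. ✓
The applicant (risk level low-risk), facing Basic plan: Full coverage gives -4, Partial coverage gives 5. Proposed Partial coverage is best. ✓
The applicant (risk level high-risk), facing Basic plan: Full coverage gives -2, Partial coverage gives 9. Proposed Partial coverage is best. ✓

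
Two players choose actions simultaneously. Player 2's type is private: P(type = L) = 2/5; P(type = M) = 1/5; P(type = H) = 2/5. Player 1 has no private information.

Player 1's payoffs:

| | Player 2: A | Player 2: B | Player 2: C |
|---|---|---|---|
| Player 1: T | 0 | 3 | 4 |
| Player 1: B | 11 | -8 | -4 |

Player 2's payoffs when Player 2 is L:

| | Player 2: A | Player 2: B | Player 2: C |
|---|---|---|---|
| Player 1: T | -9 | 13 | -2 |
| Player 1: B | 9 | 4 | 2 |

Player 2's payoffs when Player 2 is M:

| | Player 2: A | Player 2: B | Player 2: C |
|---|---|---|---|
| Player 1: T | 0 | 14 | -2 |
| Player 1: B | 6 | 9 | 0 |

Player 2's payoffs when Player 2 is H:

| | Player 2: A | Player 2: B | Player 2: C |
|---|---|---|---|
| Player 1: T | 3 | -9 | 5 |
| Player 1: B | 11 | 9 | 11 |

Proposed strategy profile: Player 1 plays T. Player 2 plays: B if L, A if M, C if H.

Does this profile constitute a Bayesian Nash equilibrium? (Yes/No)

A profile is a BNE iff every type of every player is best-responding given beliefs about the other side.
Player 1 plays T: E[T] = 2/5·(3) + 1/5·(0) + 2/5·(4) = 14/5; E[B] = -13/5. Best-responding. ✓
Player 2 (type L), facing T: A gives -9, B gives 13, C gives -2. Proposed B is best. ✓
Player 2 (type M), facing T: A gives 0, B gives 14, C gives -2. Proposed A is not best — profitable deviation exists. ✗
Player 2 (type H), facing T: A gives 3, B gives -9, C gives 5. Proposed C is best. ✓

No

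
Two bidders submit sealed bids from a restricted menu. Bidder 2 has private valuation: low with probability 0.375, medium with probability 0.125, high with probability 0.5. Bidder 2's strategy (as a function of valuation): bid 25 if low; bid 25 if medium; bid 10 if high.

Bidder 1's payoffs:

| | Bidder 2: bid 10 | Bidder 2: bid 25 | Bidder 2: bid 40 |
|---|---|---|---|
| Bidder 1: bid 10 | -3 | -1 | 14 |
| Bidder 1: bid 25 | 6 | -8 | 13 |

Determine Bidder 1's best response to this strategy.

bid 25

E[bid 10] = 0.375·(-1) + 0.125·(-1) + 0.5·(-3) = -2
E[bid 25] = 0.375·(-8) + 0.125·(-8) + 0.5·(6) = -1
Best response: bid 25 (-1 is the largest).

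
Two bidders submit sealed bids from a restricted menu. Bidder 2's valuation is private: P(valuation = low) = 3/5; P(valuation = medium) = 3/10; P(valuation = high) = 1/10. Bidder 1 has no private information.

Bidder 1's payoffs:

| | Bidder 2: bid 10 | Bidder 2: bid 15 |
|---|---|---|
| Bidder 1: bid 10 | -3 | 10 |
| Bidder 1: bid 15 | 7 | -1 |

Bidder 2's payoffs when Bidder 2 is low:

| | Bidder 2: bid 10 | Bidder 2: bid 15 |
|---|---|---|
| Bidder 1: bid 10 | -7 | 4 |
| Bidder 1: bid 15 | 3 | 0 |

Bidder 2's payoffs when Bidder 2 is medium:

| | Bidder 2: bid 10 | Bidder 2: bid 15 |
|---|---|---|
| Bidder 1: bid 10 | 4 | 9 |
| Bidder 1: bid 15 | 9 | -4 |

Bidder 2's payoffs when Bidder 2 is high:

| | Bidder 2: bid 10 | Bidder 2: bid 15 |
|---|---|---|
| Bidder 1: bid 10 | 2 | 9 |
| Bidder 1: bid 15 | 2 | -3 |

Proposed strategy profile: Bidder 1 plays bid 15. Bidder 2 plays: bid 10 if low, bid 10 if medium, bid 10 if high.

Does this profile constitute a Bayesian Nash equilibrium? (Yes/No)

Yes

A profile is a BNE iff every type of every player is best-responding given beliefs about the other side.
Bidder 1 plays bid 15: E[bid 15] = 3/5·(7) + 3/10·(7) + 1/10·(7) = 7; E[bid 10] = -3. Best-responding. ✓
Bidder 2 (valuation low), facing bid 15: bid 10 gives 3, bid 15 gives 0. Proposed bid 10 is best. ✓
Bidder 2 (valuation medium), facing bid 15: bid 10 gives 9, bid 15 gives -4. Proposed bid 10 is best. ✓
Bidder 2 (valuation high), facing bid 15: bid 10 gives 2, bid 15 gives -3. Proposed bid 10 is best. ✓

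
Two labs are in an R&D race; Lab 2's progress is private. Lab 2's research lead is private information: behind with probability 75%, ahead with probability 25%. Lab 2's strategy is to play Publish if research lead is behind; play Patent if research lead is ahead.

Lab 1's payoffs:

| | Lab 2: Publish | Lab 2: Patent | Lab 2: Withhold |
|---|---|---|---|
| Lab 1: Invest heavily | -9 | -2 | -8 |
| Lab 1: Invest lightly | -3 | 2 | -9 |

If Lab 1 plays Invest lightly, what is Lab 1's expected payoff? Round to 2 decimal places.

E[Invest lightly] = 0.75·(-3) + 0.25·2 = (-2.25) + 0.5 = -1.75

-1.75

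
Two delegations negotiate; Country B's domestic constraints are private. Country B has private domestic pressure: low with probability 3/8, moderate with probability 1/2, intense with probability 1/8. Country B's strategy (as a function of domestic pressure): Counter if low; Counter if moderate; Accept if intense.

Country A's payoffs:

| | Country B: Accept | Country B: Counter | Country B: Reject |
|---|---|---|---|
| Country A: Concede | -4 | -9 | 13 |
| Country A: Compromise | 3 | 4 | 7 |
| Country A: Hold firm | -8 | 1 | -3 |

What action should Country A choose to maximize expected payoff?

Compute Country A's expected payoff for each action, taking the expectation over Country B's type.
E[Concede] = 3/8·(-9) + 1/2·(-9) + 1/8·(-4) = -67/8
E[Compromise] = 3/8·(4) + 1/2·(4) + 1/8·(3) = 31/8
E[Hold firm] = 3/8·(1) + 1/2·(1) + 1/8·(-8) = -1/8
Best response: Compromise (31/8 is the largest).

Compromise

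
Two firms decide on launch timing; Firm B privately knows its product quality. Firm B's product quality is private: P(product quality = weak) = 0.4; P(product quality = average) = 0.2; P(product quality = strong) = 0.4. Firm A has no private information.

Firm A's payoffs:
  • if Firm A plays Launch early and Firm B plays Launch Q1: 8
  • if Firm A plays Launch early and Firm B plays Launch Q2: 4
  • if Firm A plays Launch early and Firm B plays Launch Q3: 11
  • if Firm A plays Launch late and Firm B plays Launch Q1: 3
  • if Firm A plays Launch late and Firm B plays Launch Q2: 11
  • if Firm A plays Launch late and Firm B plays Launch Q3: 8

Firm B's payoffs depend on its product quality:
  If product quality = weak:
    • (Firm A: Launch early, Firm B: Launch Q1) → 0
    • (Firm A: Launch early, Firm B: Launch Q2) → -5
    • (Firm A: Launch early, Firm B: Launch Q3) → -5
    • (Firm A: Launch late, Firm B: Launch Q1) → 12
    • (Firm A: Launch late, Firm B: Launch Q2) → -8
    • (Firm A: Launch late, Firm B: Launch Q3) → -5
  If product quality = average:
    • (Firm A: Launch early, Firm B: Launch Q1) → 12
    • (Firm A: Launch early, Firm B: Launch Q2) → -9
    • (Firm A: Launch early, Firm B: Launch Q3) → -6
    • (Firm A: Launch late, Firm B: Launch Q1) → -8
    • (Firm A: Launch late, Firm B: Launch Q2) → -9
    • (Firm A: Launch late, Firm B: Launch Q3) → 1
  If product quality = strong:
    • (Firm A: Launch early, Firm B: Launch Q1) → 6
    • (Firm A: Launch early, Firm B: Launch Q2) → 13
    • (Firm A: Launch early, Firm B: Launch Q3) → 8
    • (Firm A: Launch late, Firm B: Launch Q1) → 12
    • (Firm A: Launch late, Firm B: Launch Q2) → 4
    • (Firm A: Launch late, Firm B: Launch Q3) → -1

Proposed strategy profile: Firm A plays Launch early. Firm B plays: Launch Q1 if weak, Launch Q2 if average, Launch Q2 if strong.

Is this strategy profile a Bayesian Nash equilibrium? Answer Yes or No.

No

Firm A plays Launch early: E[Launch early] = 0.4·(8) + 0.2·(4) + 0.4·(4) = 5.6; E[Launch late] = 7.8. Not best-responding. ✗
Firm B (product quality weak), facing Launch early: Launch Q1 gives 0, Launch Q2 gives -5, Launch Q3 gives -5. Proposed Launch Q1 is best. ✓
Firm B (product quality average), facing Launch early: Launch Q1 gives 12, Launch Q2 gives -9, Launch Q3 gives -6. Proposed Launch Q2 is not best — profitable deviation exists. ✗
Firm B (product quality strong), facing Launch early: Launch Q1 gives 6, Launch Q2 gives 13, Launch Q3 gives 8. Proposed Launch Q2 is best. ✓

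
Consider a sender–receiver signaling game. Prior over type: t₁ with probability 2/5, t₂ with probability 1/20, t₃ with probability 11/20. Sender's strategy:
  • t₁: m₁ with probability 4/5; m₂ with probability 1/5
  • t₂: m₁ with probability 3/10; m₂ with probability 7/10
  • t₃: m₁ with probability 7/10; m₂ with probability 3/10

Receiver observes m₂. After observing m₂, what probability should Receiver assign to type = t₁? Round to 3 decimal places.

0.286

Apply Bayes' rule using the sender's strategy as the likelihood.
P(m₂) = (2/5)·(1/5) + (1/20)·(7/10) + (11/20)·(3/10) = 7/25
P(t₁ | m₂) = ((2/5)·(1/5)) / (7/25) = (2/25) / (7/25) = 2/7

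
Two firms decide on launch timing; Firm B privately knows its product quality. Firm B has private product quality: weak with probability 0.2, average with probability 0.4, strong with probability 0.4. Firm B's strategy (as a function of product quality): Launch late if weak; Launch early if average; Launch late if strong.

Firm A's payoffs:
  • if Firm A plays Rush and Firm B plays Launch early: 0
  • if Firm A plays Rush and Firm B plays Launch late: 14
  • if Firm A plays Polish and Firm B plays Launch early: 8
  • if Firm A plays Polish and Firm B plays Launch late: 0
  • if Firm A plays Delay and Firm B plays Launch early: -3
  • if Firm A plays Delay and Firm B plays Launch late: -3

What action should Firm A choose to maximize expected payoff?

E[Rush] = 0.2·(14) + 0.4·(0) + 0.4·(14) = 8.4
E[Polish] = 0.2·(0) + 0.4·(8) + 0.4·(0) = 3.2
E[Delay] = 0.2·(-3) + 0.4·(-3) + 0.4·(-3) = -3
Best response: Rush (8.4 is the largest).

Rush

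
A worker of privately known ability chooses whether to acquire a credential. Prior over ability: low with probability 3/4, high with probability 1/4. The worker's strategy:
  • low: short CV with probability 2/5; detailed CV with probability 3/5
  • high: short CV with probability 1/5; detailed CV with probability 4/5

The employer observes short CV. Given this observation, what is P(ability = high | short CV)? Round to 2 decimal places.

0.14

Apply Bayes' rule using the sender's strategy as the likelihood.
P(short CV) = (3/4)·(2/5) + (1/4)·(1/5) = 7/20
P(high | short CV) = ((1/4)·(1/5)) / (7/20) = (1/20) / (7/20) = 1/7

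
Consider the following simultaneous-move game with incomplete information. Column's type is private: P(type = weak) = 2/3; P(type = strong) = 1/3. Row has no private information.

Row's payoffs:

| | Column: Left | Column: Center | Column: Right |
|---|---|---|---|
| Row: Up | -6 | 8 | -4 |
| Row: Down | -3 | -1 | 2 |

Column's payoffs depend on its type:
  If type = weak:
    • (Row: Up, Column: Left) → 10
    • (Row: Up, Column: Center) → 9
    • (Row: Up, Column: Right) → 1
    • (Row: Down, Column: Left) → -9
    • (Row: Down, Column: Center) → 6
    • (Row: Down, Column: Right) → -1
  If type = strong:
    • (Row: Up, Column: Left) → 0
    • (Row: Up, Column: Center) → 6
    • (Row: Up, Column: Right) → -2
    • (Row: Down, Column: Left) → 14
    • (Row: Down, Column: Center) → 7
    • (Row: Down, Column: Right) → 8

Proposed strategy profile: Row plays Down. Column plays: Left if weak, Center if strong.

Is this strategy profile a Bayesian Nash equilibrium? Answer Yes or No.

No

Row plays Down: E[Down] = 2/3·(-3) + 1/3·(-1) = -7/3; E[Up] = -4/3. Not best-responding. ✗
Column (type weak), facing Down: Left gives -9, Center gives 6, Right gives -1. Proposed Left is not best — profitable deviation exists. ✗
Column (type strong), facing Down: Left gives 14, Center gives 7, Right gives 8. Proposed Center is not best — profitable deviation exists. ✗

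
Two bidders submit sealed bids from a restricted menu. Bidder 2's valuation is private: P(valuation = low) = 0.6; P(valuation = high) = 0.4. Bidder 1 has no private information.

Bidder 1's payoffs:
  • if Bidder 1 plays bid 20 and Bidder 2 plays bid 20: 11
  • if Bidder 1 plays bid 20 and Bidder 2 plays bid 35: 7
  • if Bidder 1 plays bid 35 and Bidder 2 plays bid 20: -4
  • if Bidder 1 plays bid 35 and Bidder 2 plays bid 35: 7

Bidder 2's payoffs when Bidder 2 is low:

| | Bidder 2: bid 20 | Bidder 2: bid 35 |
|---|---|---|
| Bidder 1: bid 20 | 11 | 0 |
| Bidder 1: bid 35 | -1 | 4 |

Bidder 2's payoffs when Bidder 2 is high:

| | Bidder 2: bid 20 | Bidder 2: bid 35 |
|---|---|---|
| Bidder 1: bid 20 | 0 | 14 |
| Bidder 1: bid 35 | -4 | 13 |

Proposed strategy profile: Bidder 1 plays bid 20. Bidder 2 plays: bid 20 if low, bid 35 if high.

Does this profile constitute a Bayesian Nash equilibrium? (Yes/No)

Yes

A profile is a BNE iff every type of every player is best-responding given beliefs about the other side.
Bidder 1 plays bid 20: E[bid 20] = 0.6·(11) + 0.4·(7) = 9.4; E[bid 35] = 0.4. Best-responding. ✓
Bidder 2 (valuation low), facing bid 20: bid 20 gives 11, bid 35 gives 0. Proposed bid 20 is best. ✓
Bidder 2 (valuation high), facing bid 20: bid 20 gives 0, bid 35 gives 14. Proposed bid 35 is best. ✓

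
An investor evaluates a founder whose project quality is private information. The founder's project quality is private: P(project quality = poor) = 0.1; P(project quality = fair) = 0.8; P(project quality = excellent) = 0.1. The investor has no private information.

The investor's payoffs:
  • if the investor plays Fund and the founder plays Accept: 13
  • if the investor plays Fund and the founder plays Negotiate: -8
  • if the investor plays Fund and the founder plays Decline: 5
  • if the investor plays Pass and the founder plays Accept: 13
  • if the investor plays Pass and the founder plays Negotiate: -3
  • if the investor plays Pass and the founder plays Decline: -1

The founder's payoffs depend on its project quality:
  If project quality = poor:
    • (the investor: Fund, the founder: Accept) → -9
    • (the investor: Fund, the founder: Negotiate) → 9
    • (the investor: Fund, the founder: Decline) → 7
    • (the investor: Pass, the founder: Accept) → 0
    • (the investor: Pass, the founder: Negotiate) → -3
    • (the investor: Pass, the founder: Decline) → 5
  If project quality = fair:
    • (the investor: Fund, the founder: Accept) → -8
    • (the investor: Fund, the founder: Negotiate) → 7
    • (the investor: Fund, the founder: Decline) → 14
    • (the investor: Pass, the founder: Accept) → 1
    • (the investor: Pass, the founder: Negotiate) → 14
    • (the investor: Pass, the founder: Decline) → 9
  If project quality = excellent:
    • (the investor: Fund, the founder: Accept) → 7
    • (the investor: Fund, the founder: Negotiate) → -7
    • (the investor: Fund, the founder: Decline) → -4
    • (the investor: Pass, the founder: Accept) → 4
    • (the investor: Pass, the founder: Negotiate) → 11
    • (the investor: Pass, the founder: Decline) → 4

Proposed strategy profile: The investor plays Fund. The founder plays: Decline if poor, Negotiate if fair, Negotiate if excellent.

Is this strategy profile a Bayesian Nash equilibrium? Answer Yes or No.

No

A profile is a BNE iff every type of every player is best-responding given beliefs about the other side.
The investor plays Fund: E[Fund] = 0.1·(5) + 0.8·(-8) + 0.1·(-8) = -6.7; E[Pass] = -2.8. Not best-responding. ✗
The founder (project quality poor), facing Fund: Accept gives -9, Negotiate gives 9, Decline gives 7. Proposed Decline is not best — profitable deviation exists. ✗
The founder (project quality fair), facing Fund: Accept gives -8, Negotiate gives 7, Decline gives 14. Proposed Negotiate is not best — profitable deviation exists. ✗
The founder (project quality excellent), facing Fund: Accept gives 7, Negotiate gives -7, Decline gives -4. Proposed Negotiate is not best — profitable deviation exists. ✗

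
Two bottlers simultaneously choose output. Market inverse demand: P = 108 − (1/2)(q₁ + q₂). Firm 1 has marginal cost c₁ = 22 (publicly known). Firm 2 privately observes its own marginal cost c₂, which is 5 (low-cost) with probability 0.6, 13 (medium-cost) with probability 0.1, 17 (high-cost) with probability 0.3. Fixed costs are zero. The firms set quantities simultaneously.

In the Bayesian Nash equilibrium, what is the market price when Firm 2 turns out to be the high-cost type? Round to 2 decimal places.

50.27

Type-c best response for Firm 2: q₂(c) = (108 − c) − q₁/2.
Firm 1 maximizes expected profit; its first-order condition is 108 − q₁ − (1/2)E[q₂] − 22 = 0.
Substituting E[q₂] and solving: E[c₂] = 9.4, so q₁ = (108 − 2·22 + 9.4)/(3/2) = 48.9333.
q₂(high-cost) = 66.5333, so P = 108 − (1/2)·(48.9333 + 66.5333) = 50.2667.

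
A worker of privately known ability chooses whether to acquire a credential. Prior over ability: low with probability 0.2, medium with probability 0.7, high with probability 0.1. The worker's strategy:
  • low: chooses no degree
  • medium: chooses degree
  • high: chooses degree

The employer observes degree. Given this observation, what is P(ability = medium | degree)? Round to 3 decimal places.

P(degree) = 0.2·0 + 0.7·1 + 0.1·1 = 0.8
P(medium | degree) = (0.7·1) / 0.8 = 0.7 / 0.8 = 0.875

0.875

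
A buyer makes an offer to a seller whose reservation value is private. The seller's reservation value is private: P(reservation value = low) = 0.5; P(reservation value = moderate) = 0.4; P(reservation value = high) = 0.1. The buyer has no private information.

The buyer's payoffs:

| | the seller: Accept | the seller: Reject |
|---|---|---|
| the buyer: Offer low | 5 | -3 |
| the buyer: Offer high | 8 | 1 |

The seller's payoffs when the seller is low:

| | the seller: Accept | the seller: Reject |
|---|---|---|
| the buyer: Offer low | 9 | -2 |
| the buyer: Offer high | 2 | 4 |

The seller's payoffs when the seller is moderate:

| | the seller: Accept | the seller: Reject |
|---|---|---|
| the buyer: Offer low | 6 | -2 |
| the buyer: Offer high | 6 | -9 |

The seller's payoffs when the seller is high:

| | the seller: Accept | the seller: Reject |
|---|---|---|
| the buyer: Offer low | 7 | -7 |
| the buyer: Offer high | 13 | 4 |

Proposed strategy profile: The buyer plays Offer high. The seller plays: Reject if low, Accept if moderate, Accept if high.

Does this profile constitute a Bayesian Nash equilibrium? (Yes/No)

Yes

A profile is a BNE iff every type of every player is best-responding given beliefs about the other side.
The buyer plays Offer high: E[Offer high] = 0.5·(1) + 0.4·(8) + 0.1·(8) = 4.5; E[Offer low] = 1. Best-responding. ✓
The seller (reservation value low), facing Offer high: Accept gives 2, Reject gives 4. Proposed Reject is best. ✓
The seller (reservation value moderate), facing Offer high: Accept gives 6, Reject gives -9. Proposed Accept is best. ✓
The seller (reservation value high), facing Offer high: Accept gives 13, Reject gives 4. Proposed Accept is best. ✓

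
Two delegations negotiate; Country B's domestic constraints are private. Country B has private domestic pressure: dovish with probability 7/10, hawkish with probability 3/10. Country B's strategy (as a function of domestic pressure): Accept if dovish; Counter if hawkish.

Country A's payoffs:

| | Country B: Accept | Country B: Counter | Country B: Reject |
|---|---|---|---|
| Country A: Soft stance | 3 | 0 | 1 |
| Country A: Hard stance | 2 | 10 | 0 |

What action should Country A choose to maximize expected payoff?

Hard stance

E[Soft stance] = 7/10·(3) + 3/10·(0) = 21/10
E[Hard stance] = 7/10·(2) + 3/10·(10) = 22/5
Best response: Hard stance (22/5 is the largest).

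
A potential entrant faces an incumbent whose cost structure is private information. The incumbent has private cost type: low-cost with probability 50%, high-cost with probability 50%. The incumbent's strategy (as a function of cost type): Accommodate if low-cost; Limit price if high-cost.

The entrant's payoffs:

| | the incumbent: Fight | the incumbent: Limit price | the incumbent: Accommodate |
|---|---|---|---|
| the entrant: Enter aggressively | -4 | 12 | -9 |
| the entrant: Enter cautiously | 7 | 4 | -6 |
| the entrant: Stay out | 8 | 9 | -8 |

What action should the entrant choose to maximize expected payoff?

Compute the entrant's expected payoff for each action, taking the expectation over the incumbent's type.
E[Enter aggressively] = 0.5·(-9) + 0.5·(12) = 1.5
E[Enter cautiously] = 0.5·(-6) + 0.5·(4) = -1
E[Stay out] = 0.5·(-8) + 0.5·(9) = 0.5
Best response: Enter aggressively (1.5 is the largest).

Enter aggressively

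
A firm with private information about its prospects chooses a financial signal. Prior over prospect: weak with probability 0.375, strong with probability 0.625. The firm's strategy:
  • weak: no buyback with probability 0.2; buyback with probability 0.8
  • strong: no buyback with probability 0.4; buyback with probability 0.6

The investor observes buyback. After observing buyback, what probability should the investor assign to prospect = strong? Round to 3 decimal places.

Apply Bayes' rule using the sender's strategy as the likelihood.
P(buyback) = 0.375·0.8 + 0.625·0.6 = 0.675
P(strong | buyback) = (0.625·0.6) / 0.675 = 0.375 / 0.675 = 0.555556

0.556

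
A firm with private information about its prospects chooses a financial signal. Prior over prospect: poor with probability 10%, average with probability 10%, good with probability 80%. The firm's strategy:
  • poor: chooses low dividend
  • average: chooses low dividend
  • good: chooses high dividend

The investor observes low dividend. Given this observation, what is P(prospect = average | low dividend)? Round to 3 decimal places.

0.500

P(low dividend) = 0.1·1 + 0.1·1 + 0.8·0 = 0.2
P(average | low dividend) = (0.1·1) / 0.2 = 0.1 / 0.2 = 0.5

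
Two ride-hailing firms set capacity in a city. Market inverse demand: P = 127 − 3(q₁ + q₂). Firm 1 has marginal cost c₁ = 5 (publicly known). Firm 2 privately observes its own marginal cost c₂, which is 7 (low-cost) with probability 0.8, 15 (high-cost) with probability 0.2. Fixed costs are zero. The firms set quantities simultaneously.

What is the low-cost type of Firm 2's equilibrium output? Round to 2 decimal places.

Firm 2 with cost c maximizes (127 − 3(q₁+q₂) − c)·q₂, giving q₂(c) = (127 − c − 3q₁)/6.
E[c₂] = 0.8·7 + 0.2·15 = 8.6
Firm 1's FOC against E[q₂] yields q₁ = (127 − 2·5 + E[c₂])/9 = (127 − 10 + 8.6)/9 = 13.9556.
q₂(low-cost) = (127 − 7 − 3·13.9556)/6 = 13.0222.

13.02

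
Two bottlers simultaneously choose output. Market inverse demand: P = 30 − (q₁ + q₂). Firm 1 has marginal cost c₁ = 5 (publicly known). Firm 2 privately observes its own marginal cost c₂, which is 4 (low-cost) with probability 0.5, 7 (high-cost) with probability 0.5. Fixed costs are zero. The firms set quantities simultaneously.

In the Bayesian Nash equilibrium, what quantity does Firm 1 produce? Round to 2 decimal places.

Firm 2 with cost c maximizes (30 − (q₁+q₂) − c)·q₂, giving q₂(c) = (30 − c − q₁)/2.
E[c₂] = 0.5·4 + 0.5·7 = 5.5
Firm 1's FOC against E[q₂] yields q₁ = (30 − 2·5 + E[c₂])/3 = (30 − 10 + 5.5)/3 = 8.5.

8.50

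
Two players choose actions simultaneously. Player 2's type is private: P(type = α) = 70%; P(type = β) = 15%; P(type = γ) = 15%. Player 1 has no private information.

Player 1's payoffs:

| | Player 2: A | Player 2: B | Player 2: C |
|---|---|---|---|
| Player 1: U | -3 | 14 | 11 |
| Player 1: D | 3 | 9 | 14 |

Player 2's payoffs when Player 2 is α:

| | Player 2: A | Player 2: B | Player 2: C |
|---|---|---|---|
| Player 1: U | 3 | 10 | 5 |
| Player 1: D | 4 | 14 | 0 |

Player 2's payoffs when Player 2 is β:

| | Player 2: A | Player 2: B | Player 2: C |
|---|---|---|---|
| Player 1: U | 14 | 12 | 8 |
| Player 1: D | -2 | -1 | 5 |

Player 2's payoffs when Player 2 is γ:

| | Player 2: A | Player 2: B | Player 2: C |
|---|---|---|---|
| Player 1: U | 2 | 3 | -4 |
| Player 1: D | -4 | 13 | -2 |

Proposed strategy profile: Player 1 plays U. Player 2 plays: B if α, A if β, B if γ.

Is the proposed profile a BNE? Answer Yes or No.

Yes

A profile is a BNE iff every type of every player is best-responding given beliefs about the other side.
Player 1 plays U: E[U] = 0.7·(14) + 0.15·(-3) + 0.15·(14) = 11.45; E[D] = 8.1. Best-responding. ✓
Player 2 (type α), facing U: A gives 3, B gives 10, C gives 5. Proposed B is best. ✓
Player 2 (type β), facing U: A gives 14, B gives 12, C gives 8. Proposed A is best. ✓
Player 2 (type γ), facing U: A gives 2, B gives 3, C gives -4. Proposed B is best. ✓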